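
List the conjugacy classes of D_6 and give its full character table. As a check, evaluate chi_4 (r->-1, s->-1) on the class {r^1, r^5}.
Conjugacy classes: {e} of size 1, {r^3} of size 1, {r^1, r^5} of size 2, {r^2, r^4} of size 2, {s, sr^2, ...} of size 3, {sr, sr^3, ...} of size 3.
Character table:
  irrep \ class              {e} (size 1)  {r^3} (size 1)  {r^1, r^5} (size 2)  {r^2, r^4} (size 2)  {s, sr^2, ...} (size 3)  {sr, sr^3, ...} (size 3)
  chi_1 (triv)               1             1               1                    1                    1                        1                       
  chi_2 (sign: r->1, s->-1)  1             1               1                    1                    -1                       -1                      
  chi_3 (r->-1, s->1)        1             -1              -1                   1                    1                        -1                      
  chi_4 (r->-1, s->-1)       1             -1              -1                   1                    -1                       1                       
  chi_5 (2d, j=1)            2             -2              1                    -1                   0                        0                       
  chi_6 (2d, j=2)            2             2               -1                   -1                   0                        0                       

Spot check: chi_4 (r->-1, s->-1) on {r^1, r^5} = -1.

Working: D_6 has order 2*6 = 12 with 6 conjugacy classes, hence 6 irreducibles. Sum of squared dims 1 + 1 + 1 + 1 + 4 + 4 = 12 = |G|. Linear characters come from the abelianisation; the 2-dimensional irreps have character r^k -> 2*cos(2*pi*j*k/6), reflections -> 0.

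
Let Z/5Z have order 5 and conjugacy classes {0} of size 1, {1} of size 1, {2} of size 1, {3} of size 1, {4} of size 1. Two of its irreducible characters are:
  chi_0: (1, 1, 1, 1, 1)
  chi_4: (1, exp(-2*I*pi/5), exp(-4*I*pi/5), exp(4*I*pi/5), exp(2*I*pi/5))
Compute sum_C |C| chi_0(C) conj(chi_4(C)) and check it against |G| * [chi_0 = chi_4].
Sum = 0; so <chi_0, chi_4> = 0 (distinct irreducibles are orthogonal).

Derivation: Compute term by term over conjugacy classes (|C| * chi_0(C) * conj(chi_4(C))):
  1*(1)*conj(1) + 1*(1)*conj(exp(-2*I*pi/5)) + 1*(1)*conj(exp(-4*I*pi/5)) + 1*(1)*conj(exp(4*I*pi/5)) + 1*(1)*conj(exp(2*I*pi/5))
  = (1) + (exp(2*I*pi/5)) + (exp(4*I*pi/5)) + (exp(-4*I*pi/5)) + (exp(-2*I*pi/5))
  = 0.
(Exp terms are combined using exp(i*s)*conj(exp(i*t)) = exp(i*(s-t)), and sums of them are collapsed using the identity that for every m > 1 the m distinct m-th roots of unity sum to 0, e.g. 1 + exp(2*I*pi/3) + exp(-2*I*pi/3) = 0.)
Dividing by |G| = 5 gives 0/5 = 0, matching the row-orthogonality relation <chi_0, chi_4> = [chi_0 = chi_4].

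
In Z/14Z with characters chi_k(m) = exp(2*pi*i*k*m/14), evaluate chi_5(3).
chi_5(3) = zeta_14^15 = exp(I*pi/7)

Argument: chi_5(3) = zeta_14^(5*3) = zeta_14^15. Since zeta_14^14 = 1, this equals zeta_14^1 = exp(2*pi*i*1/14) = exp(I*pi/7).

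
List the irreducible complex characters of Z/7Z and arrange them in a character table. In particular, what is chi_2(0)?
Character table of Z/7Z (irreps indexed chi_0,...,chi_6 with chi_k(m) = zeta_7^(k*m), zeta_7 = exp(2*pi*i/7)):
  irrep \ class  {0} (size 1)  {1} (size 1)    {2} (size 1)    {3} (size 1)    {4} (size 1)    {5} (size 1)    {6} (size 1)  
  chi_0          1             1               1               1               1               1               1             
  chi_1          1             exp(2*I*pi/7)   exp(4*I*pi/7)   exp(6*I*pi/7)   exp(-6*I*pi/7)  exp(-4*I*pi/7)  exp(-2*I*pi/7)
  chi_2          1             exp(4*I*pi/7)   exp(-6*I*pi/7)  exp(-2*I*pi/7)  exp(2*I*pi/7)   exp(6*I*pi/7)   exp(-4*I*pi/7)
  chi_3          1             exp(6*I*pi/7)   exp(-2*I*pi/7)  exp(4*I*pi/7)   exp(-4*I*pi/7)  exp(2*I*pi/7)   exp(-6*I*pi/7)
  chi_4          1             exp(-6*I*pi/7)  exp(2*I*pi/7)   exp(-4*I*pi/7)  exp(4*I*pi/7)   exp(-2*I*pi/7)  exp(6*I*pi/7) 
  chi_5          1             exp(-4*I*pi/7)  exp(6*I*pi/7)   exp(2*I*pi/7)   exp(-2*I*pi/7)  exp(-6*I*pi/7)  exp(4*I*pi/7) 
  chi_6          1             exp(-2*I*pi/7)  exp(-4*I*pi/7)  exp(-6*I*pi/7)  exp(6*I*pi/7)   exp(4*I*pi/7)   exp(2*I*pi/7) 

Spot check: chi_2(0) = zeta_7^(2*0) = zeta_7^0 = 1.

Details: Z/7Z is abelian, so all 7 irreducible complex representations are 1-dimensional. They are given by chi_k(m) = zeta_7^(k*m) for k = 0,...,6. Row orthogonality: sum_m chi_k(m) conj(chi_l(m)) = 7 * [k = l].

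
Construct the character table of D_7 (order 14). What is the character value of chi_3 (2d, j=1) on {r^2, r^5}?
Conjugacy classes: {e} of size 1, {r^1, r^6} of size 2, {r^2, r^5} of size 2, {r^3, r^4} of size 2, {s, sr, ..., sr^6} of size 7.
Character table:
  irrep \ class              {e} (size 1)  {r^1, r^6} (size 2)  {r^2, r^5} (size 2)  {r^3, r^4} (size 2)  {s, sr, ..., sr^6} (size 7)
  chi_1 (triv)               1             1                    1                    1                    1                          
  chi_2 (sign: r->1, s->-1)  1             1                    1                    1                    -1                         
  chi_3 (2d, j=1)            2             2*cos(2*pi/7)        -2*cos(3*pi/7)       -2*cos(pi/7)         0                          
  chi_4 (2d, j=2)            2             -2*cos(3*pi/7)       -2*cos(pi/7)         2*cos(2*pi/7)        0                          
  chi_5 (2d, j=3)            2             -2*cos(pi/7)         2*cos(2*pi/7)        -2*cos(3*pi/7)       0                          

Spot check: chi_3 (2d, j=1) on {r^2, r^5} = -2*cos(3*pi/7).

Argument: D_7 has order 2*7 = 14 with 5 conjugacy classes, hence 5 irreducibles. Sum of squared dims 1 + 1 + 4 + 4 + 4 = 14 = |G|. Linear characters come from the abelianisation; the 2-dimensional irreps have character r^k -> 2*cos(2*pi*j*k/7), reflections -> 0.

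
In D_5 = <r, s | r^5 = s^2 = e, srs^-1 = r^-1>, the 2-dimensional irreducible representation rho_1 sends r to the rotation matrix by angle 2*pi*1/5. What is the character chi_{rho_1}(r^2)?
chi_{rho_1}(r^2) = 2*cos(2*pi*1*2/5) = -sqrt(5)/2 - 1/2

Working: rho_1(r^2) is rotation by angle 2*pi*1*2/5, whose trace is 2*cos(2*pi*1*2/5) = -sqrt(5)/2 - 1/2.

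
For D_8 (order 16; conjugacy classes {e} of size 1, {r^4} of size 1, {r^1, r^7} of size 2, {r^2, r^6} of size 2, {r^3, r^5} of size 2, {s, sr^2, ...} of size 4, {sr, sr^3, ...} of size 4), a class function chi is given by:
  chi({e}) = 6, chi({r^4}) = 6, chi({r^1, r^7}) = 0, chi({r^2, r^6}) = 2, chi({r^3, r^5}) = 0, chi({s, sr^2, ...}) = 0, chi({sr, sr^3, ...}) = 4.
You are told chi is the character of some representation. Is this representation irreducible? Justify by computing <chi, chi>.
Not irreducible (reducible): <chi, chi> = 9 > 1.

Reasoning: <chi, chi> = (1/|G|) sum_C |C| * |chi(C)|^2 = (1/16)[1*|6|^2 + 1*|6|^2 + 2*|0|^2 + 2*|2|^2 + 2*|0|^2 + 4*|0|^2 + 4*|4|^2]
  = (1/16)[(36) + (36) + (0) + (8) + (0) + (0) + (64)] = 144/16 = 9.
A character is irreducible iff <chi, chi> = 1, so this representation is reducible.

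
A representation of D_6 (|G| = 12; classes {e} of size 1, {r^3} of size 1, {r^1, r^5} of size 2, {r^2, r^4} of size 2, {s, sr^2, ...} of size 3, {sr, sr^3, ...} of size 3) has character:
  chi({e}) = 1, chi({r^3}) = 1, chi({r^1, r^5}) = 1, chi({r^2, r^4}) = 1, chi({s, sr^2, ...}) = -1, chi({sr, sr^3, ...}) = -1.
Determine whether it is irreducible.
Irreducible: <chi, chi> = 1.

Proof sketch: <chi, chi> = (1/|G|) sum_C |C| * |chi(C)|^2 = (1/12)[1*|1|^2 + 1*|1|^2 + 2*|1|^2 + 2*|1|^2 + 3*|-1|^2 + 3*|-1|^2]
  = (1/12)[(1) + (1) + (2) + (2) + (3) + (3)] = 12/12 = 1.
A character is irreducible iff <chi, chi> = 1, so this representation is irreducible.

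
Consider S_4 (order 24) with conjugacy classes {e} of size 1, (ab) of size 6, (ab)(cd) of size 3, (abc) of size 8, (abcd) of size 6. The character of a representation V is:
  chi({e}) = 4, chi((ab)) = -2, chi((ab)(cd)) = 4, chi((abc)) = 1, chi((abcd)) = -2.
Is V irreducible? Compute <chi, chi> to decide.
Not irreducible (reducible): <chi, chi> = 5 > 1.

Why: <chi, chi> = (1/|G|) sum_C |C| * |chi(C)|^2 = (1/24)[1*|4|^2 + 6*|-2|^2 + 3*|4|^2 + 8*|1|^2 + 6*|-2|^2]
  = (1/24)[(16) + (24) + (48) + (8) + (24)] = 120/24 = 5.
A character is irreducible iff <chi, chi> = 1, so this representation is reducible.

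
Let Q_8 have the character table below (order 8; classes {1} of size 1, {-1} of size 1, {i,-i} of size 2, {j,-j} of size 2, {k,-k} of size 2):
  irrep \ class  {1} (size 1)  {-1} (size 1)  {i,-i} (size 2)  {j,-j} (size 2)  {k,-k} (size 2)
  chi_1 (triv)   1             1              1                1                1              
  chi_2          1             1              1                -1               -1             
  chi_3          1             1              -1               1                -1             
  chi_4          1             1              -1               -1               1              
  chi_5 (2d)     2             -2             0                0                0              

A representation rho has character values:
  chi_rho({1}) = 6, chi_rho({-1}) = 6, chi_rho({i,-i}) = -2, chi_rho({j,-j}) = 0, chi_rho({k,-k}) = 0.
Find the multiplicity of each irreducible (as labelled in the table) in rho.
Multiplicities: chi_1: 1, chi_2: 1, chi_3: 2, chi_4: 2, chi_5: 0.

Argument: Use <chi_rho, chi> = (1/|G|) sum_C |C| * chi_rho(C) * conj(chi(C)) with |G| = 8 for each irreducible chi in the table:
  <chi_rho, chi_1> = (1/8)[1*(6)*conj(1) + 1*(6)*conj(1) + 2*(-2)*conj(1) + 2*(0)*conj(1) + 2*(0)*conj(1)]
      = (1/8)[(6) + (6) + (-4) + (0) + (0)] = 8/8 = 1
  <chi_rho, chi_2> = (1/8)[1*(6)*conj(1) + 1*(6)*conj(1) + 2*(-2)*conj(1) + 2*(0)*conj(-1) + 2*(0)*conj(-1)]
      = (1/8)[(6) + (6) + (-4) + (0) + (0)] = 8/8 = 1
  <chi_rho, chi_3> = (1/8)[1*(6)*conj(1) + 1*(6)*conj(1) + 2*(-2)*conj(-1) + 2*(0)*conj(1) + 2*(0)*conj(-1)]
      = (1/8)[(6) + (6) + (4) + (0) + (0)] = 16/8 = 2
  <chi_rho, chi_4> = (1/8)[1*(6)*conj(1) + 1*(6)*conj(1) + 2*(-2)*conj(-1) + 2*(0)*conj(-1) + 2*(0)*conj(1)]
      = (1/8)[(6) + (6) + (4) + (0) + (0)] = 16/8 = 2
  <chi_rho, chi_5> = (1/8)[1*(6)*conj(2) + 1*(6)*conj(-2) + 2*(-2)*conj(0) + 2*(0)*conj(0) + 2*(0)*conj(0)]
      = (1/8)[(12) + (-12) + (0) + (0) + (0)] = 0/8 = 0
Dimension check: dim(rho) = sum (mult * dim) = 1*1 + 1*1 + 2*1 + 2*1 + 0*2 = 6 = chi_rho(e) = 6.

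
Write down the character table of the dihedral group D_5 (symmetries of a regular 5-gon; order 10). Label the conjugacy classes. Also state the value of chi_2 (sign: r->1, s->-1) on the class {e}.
Conjugacy classes: {e} of size 1, {r^1, r^4} of size 2, {r^2, r^3} of size 2, {s, sr, ..., sr^4} of size 5.
Character table:
  irrep \ class              {e} (size 1)  {r^1, r^4} (size 2)  {r^2, r^3} (size 2)  {s, sr, ..., sr^4} (size 5)
  chi_1 (triv)               1             1                    1                    1                          
  chi_2 (sign: r->1, s->-1)  1             1                    1                    -1                         
  chi_3 (2d, j=1)            2             -1/2 + sqrt(5)/2     -sqrt(5)/2 - 1/2     0                          
  chi_4 (2d, j=2)            2             -sqrt(5)/2 - 1/2     -1/2 + sqrt(5)/2     0                          

Spot check: chi_2 (sign: r->1, s->-1) on {e} = 1.

Justification: D_5 has order 2*5 = 10 with 4 conjugacy classes, hence 4 irreducibles. Sum of squared dims 1 + 1 + 4 + 4 = 10 = |G|. Linear characters come from the abelianisation; the 2-dimensional irreps have character r^k -> 2*cos(2*pi*j*k/5), reflections -> 0.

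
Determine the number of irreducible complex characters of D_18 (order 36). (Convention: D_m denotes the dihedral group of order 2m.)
12

Why: The number of irreducible complex representations of a finite group equals its number of conjugacy classes. D_18 has 12 conjugacy classes (n/2 + 3 for n even), so D_18 (order 36) has exactly 12 irreducible complex representations.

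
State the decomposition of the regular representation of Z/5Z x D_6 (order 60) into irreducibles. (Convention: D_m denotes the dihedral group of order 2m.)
Each irreducible V_i of dimension d_i appears with multiplicity d_i, i.e. rho_reg = (direct sum over all irreducibles V_i) d_i V_i. The irreducible dimensions for Z/5Z x D_6 are 1, 1, 1, 1, 1, 1, 1, 1, 1, 1, 1, 1, 1, 1, 1, 1, 1, 1, 1, 1, 2, 2, 2, 2, 2, 2, 2, 2, 2, 2: 20 irreducibles of dimension 1, each with multiplicity 1; 10 irreducibles of dimension 2, each with multiplicity 2. Total dimension 20*1*1 + 10*2*2 = 60 = |G|.

Details: General theorem: in the regular representation of a finite group G, each irreducible appears with multiplicity equal to its dimension. Check: dim(rho_reg) = sum d_i^2 = 1 + 1 + 1 + 1 + 1 + 1 + 1 + 1 + 1 + 1 + 1 + 1 + 1 + 1 + 1 + 1 + 1 + 1 + 1 + 1 + 4 + 4 + 4 + 4 + 4 + 4 + 4 + 4 + 4 + 4 = 60 = |G|.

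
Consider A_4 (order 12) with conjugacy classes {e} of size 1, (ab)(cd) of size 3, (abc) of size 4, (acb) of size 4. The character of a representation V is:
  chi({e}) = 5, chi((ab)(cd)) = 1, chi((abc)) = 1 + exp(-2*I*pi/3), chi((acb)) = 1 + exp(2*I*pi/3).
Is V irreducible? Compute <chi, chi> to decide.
Not irreducible (reducible): <chi, chi> = 3 > 1.

Derivation: <chi, chi> = (1/|G|) sum_C |C| * |chi(C)|^2 = (1/12)[1*|5|^2 + 3*|1|^2 + 4*|1 + exp(-2*I*pi/3)|^2 + 4*|1 + exp(2*I*pi/3)|^2]
  = (1/12)[(25) + (3) + (4) + (4)] = 36/12 = 3.
(Exp terms are combined using exp(i*s)*conj(exp(i*t)) = exp(i*(s-t)), and sums of them are collapsed using the identity that for every m > 1 the m distinct m-th roots of unity sum to 0, e.g. 1 + exp(2*I*pi/3) + exp(-2*I*pi/3) = 0.)
A character is irreducible iff <chi, chi> = 1, so this representation is reducible.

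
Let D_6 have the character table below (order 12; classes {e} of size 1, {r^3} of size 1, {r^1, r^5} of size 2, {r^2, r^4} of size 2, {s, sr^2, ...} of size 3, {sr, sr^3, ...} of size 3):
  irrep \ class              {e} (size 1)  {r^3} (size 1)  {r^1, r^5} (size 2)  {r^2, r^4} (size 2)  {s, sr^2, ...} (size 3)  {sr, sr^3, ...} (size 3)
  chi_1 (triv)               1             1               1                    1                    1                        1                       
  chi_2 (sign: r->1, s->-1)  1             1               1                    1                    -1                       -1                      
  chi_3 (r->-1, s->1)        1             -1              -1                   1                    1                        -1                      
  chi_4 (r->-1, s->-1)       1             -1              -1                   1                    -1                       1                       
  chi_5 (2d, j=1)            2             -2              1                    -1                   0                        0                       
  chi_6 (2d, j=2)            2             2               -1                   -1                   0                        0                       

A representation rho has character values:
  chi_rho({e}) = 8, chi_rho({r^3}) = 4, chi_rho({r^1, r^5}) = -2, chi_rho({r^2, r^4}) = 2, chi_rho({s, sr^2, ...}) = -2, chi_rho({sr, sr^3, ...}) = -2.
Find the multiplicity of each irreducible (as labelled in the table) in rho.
Multiplicities: chi_1: 0, chi_2: 2, chi_3: 1, chi_4: 1, chi_5: 0, chi_6: 2.

Details: Use <chi_rho, chi> = (1/|G|) sum_C |C| * chi_rho(C) * conj(chi(C)) with |G| = 12 for each irreducible chi in the table:
  <chi_rho, chi_1> = (1/12)[1*(8)*conj(1) + 1*(4)*conj(1) + 2*(-2)*conj(1) + 2*(2)*conj(1) + 3*(-2)*conj(1) + 3*(-2)*conj(1)]
      = (1/12)[(8) + (4) + (-4) + (4) + (-6) + (-6)] = 0/12 = 0
  <chi_rho, chi_2> = (1/12)[1*(8)*conj(1) + 1*(4)*conj(1) + 2*(-2)*conj(1) + 2*(2)*conj(1) + 3*(-2)*conj(-1) + 3*(-2)*conj(-1)]
      = (1/12)[(8) + (4) + (-4) + (4) + (6) + (6)] = 24/12 = 2
  <chi_rho, chi_3> = (1/12)[1*(8)*conj(1) + 1*(4)*conj(-1) + 2*(-2)*conj(-1) + 2*(2)*conj(1) + 3*(-2)*conj(1) + 3*(-2)*conj(-1)]
      = (1/12)[(8) + (-4) + (4) + (4) + (-6) + (6)] = 12/12 = 1
  <chi_rho, chi_4> = (1/12)[1*(8)*conj(1) + 1*(4)*conj(-1) + 2*(-2)*conj(-1) + 2*(2)*conj(1) + 3*(-2)*conj(-1) + 3*(-2)*conj(1)]
      = (1/12)[(8) + (-4) + (4) + (4) + (6) + (-6)] = 12/12 = 1
  <chi_rho, chi_5> = (1/12)[1*(8)*conj(2) + 1*(4)*conj(-2) + 2*(-2)*conj(1) + 2*(2)*conj(-1) + 3*(-2)*conj(0) + 3*(-2)*conj(0)]
      = (1/12)[(16) + (-8) + (-4) + (-4) + (0) + (0)] = 0/12 = 0
  <chi_rho, chi_6> = (1/12)[1*(8)*conj(2) + 1*(4)*conj(2) + 2*(-2)*conj(-1) + 2*(2)*conj(-1) + 3*(-2)*conj(0) + 3*(-2)*conj(0)]
      = (1/12)[(16) + (8) + (4) + (-4) + (0) + (0)] = 24/12 = 2
Dimension check: dim(rho) = sum (mult * dim) = 0*1 + 2*1 + 1*1 + 1*1 + 0*2 + 2*2 = 8 = chi_rho(e) = 8.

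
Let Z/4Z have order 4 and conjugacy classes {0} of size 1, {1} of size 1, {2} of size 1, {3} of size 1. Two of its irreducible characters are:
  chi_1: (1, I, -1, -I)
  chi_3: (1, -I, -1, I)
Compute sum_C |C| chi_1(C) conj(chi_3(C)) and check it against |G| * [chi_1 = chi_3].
Sum = 0; so <chi_1, chi_3> = 0 (distinct irreducibles are orthogonal).

Working: Compute term by term over conjugacy classes (|C| * chi_1(C) * conj(chi_3(C))):
  1*(1)*conj(1) + 1*(I)*conj(-I) + 1*(-1)*conj(-1) + 1*(-I)*conj(I)
  = (1) + (-1) + (1) + (-1)
  = 0.
(Exp terms are combined using exp(i*s)*conj(exp(i*t)) = exp(i*(s-t)), and sums of them are collapsed using the identity that for every m > 1 the m distinct m-th roots of unity sum to 0, e.g. 1 + exp(2*I*pi/3) + exp(-2*I*pi/3) = 0.)
Dividing by |G| = 4 gives 0/4 = 0, matching the row-orthogonality relation <chi_1, chi_3> = [chi_1 = chi_3].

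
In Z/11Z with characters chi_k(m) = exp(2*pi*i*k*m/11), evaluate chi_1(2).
chi_1(2) = zeta_11^2 = exp(4*I*pi/11)

Justification: chi_1(2) = zeta_11^(1*2) = zeta_11^2. Since zeta_11^11 = 1, this equals zeta_11^2 = exp(2*pi*i*2/11) = exp(4*I*pi/11).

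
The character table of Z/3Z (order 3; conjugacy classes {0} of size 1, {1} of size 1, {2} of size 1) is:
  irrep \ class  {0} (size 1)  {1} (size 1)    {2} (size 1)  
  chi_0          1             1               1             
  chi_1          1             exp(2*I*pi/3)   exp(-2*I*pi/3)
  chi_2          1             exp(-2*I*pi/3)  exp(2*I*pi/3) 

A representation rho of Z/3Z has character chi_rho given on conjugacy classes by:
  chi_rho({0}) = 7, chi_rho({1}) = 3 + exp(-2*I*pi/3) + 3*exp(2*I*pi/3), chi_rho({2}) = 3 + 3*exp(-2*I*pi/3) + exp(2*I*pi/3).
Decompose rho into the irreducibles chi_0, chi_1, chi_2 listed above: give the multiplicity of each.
Multiplicities: chi_0: 3, chi_1: 3, chi_2: 1.

Solution. Use <chi_rho, chi> = (1/|G|) sum_C |C| * chi_rho(C) * conj(chi(C)) with |G| = 3 for each irreducible chi in the table:
  <chi_rho, chi_0> = (1/3)[1*(7)*conj(1) + 1*(3 + exp(-2*I*pi/3) + 3*exp(2*I*pi/3))*conj(1) + 1*(3 + 3*exp(-2*I*pi/3) + exp(2*I*pi/3))*conj(1)]
      = (1/3)[(7) + (3 + exp(-2*I*pi/3) + 3*exp(2*I*pi/3)) + (3 + 3*exp(-2*I*pi/3) + exp(2*I*pi/3))] = 9/3 = 3
  <chi_rho, chi_1> = (1/3)[1*(7)*conj(1) + 1*(3 + exp(-2*I*pi/3) + 3*exp(2*I*pi/3))*conj(exp(2*I*pi/3)) + 1*(3 + 3*exp(-2*I*pi/3) + exp(2*I*pi/3))*conj(exp(-2*I*pi/3))]
      = (1/3)[(7) + (3 + 3*exp(-2*I*pi/3) + exp(2*I*pi/3)) + (3 + exp(-2*I*pi/3) + 3*exp(2*I*pi/3))] = 9/3 = 3
  <chi_rho, chi_2> = (1/3)[1*(7)*conj(1) + 1*(3 + exp(-2*I*pi/3) + 3*exp(2*I*pi/3))*conj(exp(-2*I*pi/3)) + 1*(3 + 3*exp(-2*I*pi/3) + exp(2*I*pi/3))*conj(exp(2*I*pi/3))]
      = (1/3)[(7) + (-2) + (-2)] = 3/3 = 1
(Exp terms are combined using exp(i*s)*conj(exp(i*t)) = exp(i*(s-t)), and sums of them are collapsed using the identity that for every m > 1 the m distinct m-th roots of unity sum to 0, e.g. 1 + exp(2*I*pi/3) + exp(-2*I*pi/3) = 0.)
Dimension check: dim(rho) = sum (mult * dim) = 3*1 + 3*1 + 1*1 = 7 = chi_rho(e) = 7.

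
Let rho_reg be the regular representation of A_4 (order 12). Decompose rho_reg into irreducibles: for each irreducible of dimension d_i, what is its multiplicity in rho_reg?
Each irreducible V_i of dimension d_i appears with multiplicity d_i, i.e. rho_reg = (direct sum over all irreducibles V_i) d_i V_i. The irreducible dimensions for A_4 are 1, 1, 1, 3: 3 irreducibles of dimension 1, each with multiplicity 1; 1 irreducible of dimension 3, with multiplicity 3. Total dimension 3*1*1 + 1*3*3 = 12 = |G|.

Explanation: General theorem: in the regular representation of a finite group G, each irreducible appears with multiplicity equal to its dimension. Check: dim(rho_reg) = sum d_i^2 = 1 + 1 + 1 + 9 = 12 = |G|.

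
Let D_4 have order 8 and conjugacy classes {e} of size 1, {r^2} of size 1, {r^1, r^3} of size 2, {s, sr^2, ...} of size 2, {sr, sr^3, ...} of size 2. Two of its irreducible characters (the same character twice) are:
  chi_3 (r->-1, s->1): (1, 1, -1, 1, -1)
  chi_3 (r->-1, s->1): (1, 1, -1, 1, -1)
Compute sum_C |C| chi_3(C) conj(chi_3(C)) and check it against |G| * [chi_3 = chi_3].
Sum = 8 = |G| = 8; so <chi_3, chi_3> = 1 (norm-1 confirms irreducibility).

Explanation: Compute term by term over conjugacy classes (|C| * chi_3(C) * conj(chi_3(C))):
  1*(1)*conj(1) + 1*(1)*conj(1) + 2*(-1)*conj(-1) + 2*(1)*conj(1) + 2*(-1)*conj(-1)
  = (1) + (1) + (2) + (2) + (2)
  = 8.
Dividing by |G| = 8 gives 8/8 = 1, matching the row-orthogonality relation <chi_3, chi_3> = [chi_3 = chi_3].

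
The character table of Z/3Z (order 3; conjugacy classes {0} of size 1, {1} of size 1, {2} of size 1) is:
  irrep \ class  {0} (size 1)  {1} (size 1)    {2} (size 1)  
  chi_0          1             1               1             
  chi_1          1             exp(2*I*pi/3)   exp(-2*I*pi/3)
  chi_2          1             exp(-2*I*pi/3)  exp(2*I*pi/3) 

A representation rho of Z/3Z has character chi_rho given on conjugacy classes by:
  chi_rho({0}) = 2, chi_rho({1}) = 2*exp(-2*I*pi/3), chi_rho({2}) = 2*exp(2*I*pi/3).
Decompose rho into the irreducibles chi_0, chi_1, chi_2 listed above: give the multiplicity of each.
Multiplicities: chi_0: 0, chi_1: 0, chi_2: 2.

Argument: Use <chi_rho, chi> = (1/|G|) sum_C |C| * chi_rho(C) * conj(chi(C)) with |G| = 3 for each irreducible chi in the table:
  <chi_rho, chi_0> = (1/3)[1*(2)*conj(1) + 1*(2*exp(-2*I*pi/3))*conj(1) + 1*(2*exp(2*I*pi/3))*conj(1)]
      = (1/3)[(2) + (2*exp(-2*I*pi/3)) + (2*exp(2*I*pi/3))] = 0/3 = 0
  <chi_rho, chi_1> = (1/3)[1*(2)*conj(1) + 1*(2*exp(-2*I*pi/3))*conj(exp(2*I*pi/3)) + 1*(2*exp(2*I*pi/3))*conj(exp(-2*I*pi/3))]
      = (1/3)[(2) + (2*exp(2*I*pi/3)) + (2*exp(-2*I*pi/3))] = 0/3 = 0
  <chi_rho, chi_2> = (1/3)[1*(2)*conj(1) + 1*(2*exp(-2*I*pi/3))*conj(exp(-2*I*pi/3)) + 1*(2*exp(2*I*pi/3))*conj(exp(2*I*pi/3))]
      = (1/3)[(2) + (2) + (2)] = 6/3 = 2
(Exp terms are combined using exp(i*s)*conj(exp(i*t)) = exp(i*(s-t)), and sums of them are collapsed using the identity that for every m > 1 the m distinct m-th roots of unity sum to 0, e.g. 1 + exp(2*I*pi/3) + exp(-2*I*pi/3) = 0.)
Dimension check: dim(rho) = sum (mult * dim) = 0*1 + 0*1 + 2*1 = 2 = chi_rho(e) = 2.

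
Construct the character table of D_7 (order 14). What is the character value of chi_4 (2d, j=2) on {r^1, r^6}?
Conjugacy classes: {e} of size 1, {r^1, r^6} of size 2, {r^2, r^5} of size 2, {r^3, r^4} of size 2, {s, sr, ..., sr^6} of size 7.
Character table:
  irrep \ class              {e} (size 1)  {r^1, r^6} (size 2)  {r^2, r^5} (size 2)  {r^3, r^4} (size 2)  {s, sr, ..., sr^6} (size 7)
  chi_1 (triv)               1             1                    1                    1                    1                          
  chi_2 (sign: r->1, s->-1)  1             1                    1                    1                    -1                         
  chi_3 (2d, j=1)            2             2*cos(2*pi/7)        -2*cos(3*pi/7)       -2*cos(pi/7)         0                          
  chi_4 (2d, j=2)            2             -2*cos(3*pi/7)       -2*cos(pi/7)         2*cos(2*pi/7)        0                          
  chi_5 (2d, j=3)            2             -2*cos(pi/7)         2*cos(2*pi/7)        -2*cos(3*pi/7)       0                          

Spot check: chi_4 (2d, j=2) on {r^1, r^6} = -2*cos(3*pi/7).

Reasoning: D_7 has order 2*7 = 14 with 5 conjugacy classes, hence 5 irreducibles. Sum of squared dims 1 + 1 + 4 + 4 + 4 = 14 = |G|. Linear characters come from the abelianisation; the 2-dimensional irreps have character r^k -> 2*cos(2*pi*j*k/7), reflections -> 0.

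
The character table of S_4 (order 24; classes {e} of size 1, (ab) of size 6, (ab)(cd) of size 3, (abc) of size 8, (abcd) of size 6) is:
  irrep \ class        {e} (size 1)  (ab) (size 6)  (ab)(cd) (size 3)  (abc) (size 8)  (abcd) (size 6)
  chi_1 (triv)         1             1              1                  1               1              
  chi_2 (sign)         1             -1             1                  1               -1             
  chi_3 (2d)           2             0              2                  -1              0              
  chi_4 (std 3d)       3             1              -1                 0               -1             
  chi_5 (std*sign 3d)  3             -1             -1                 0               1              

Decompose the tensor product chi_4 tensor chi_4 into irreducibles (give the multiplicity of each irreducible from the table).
chi_4 tensor chi_4 = chi_1 + chi_3 + chi_4 + chi_5 (all other irreducibles have multiplicity 0).

Reasoning: The character of a tensor product is the pointwise product (chi_4 * chi_4)(C) = chi_4(C) * chi_4(C):
  {e}: (3)*(3), (ab): (1)*(1), (ab)(cd): (-1)*(-1), (abc): (0)*(0), (abcd): (-1)*(-1)
so (chi_4 * chi_4) takes values
  {e} -> 9, (ab) -> 1, (ab)(cd) -> 1, (abc) -> 0, (abcd) -> 1.
Now take the inner product of this character with each irreducible chi from the table, <chi_4*chi_4, chi> = (1/24) sum_C |C| (chi_4*chi_4)(C) conj(chi(C)):
  <chi_4*chi_4, chi_1> = (1/24)[1*(9)*conj(1) + 6*(1)*conj(1) + 3*(1)*conj(1) + 8*(0)*conj(1) + 6*(1)*conj(1)]
      = (1/24)[(9) + (6) + (3) + (0) + (6)] = 24/24 = 1
  <chi_4*chi_4, chi_2> = (1/24)[1*(9)*conj(1) + 6*(1)*conj(-1) + 3*(1)*conj(1) + 8*(0)*conj(1) + 6*(1)*conj(-1)]
      = (1/24)[(9) + (-6) + (3) + (0) + (-6)] = 0/24 = 0
  <chi_4*chi_4, chi_3> = (1/24)[1*(9)*conj(2) + 6*(1)*conj(0) + 3*(1)*conj(2) + 8*(0)*conj(-1) + 6*(1)*conj(0)]
      = (1/24)[(18) + (0) + (6) + (0) + (0)] = 24/24 = 1
  <chi_4*chi_4, chi_4> = (1/24)[1*(9)*conj(3) + 6*(1)*conj(1) + 3*(1)*conj(-1) + 8*(0)*conj(0) + 6*(1)*conj(-1)]
      = (1/24)[(27) + (6) + (-3) + (0) + (-6)] = 24/24 = 1
  <chi_4*chi_4, chi_5> = (1/24)[1*(9)*conj(3) + 6*(1)*conj(-1) + 3*(1)*conj(-1) + 8*(0)*conj(0) + 6*(1)*conj(1)]
      = (1/24)[(27) + (-6) + (-3) + (0) + (6)] = 24/24 = 1
Hence the multiplicities are chi_1: 1, chi_3: 1, chi_4: 1, chi_5: 1. Dimension check: dim(chi_4)*dim(chi_4) = 3*3 = 9 and sum (mult * dim) = 1*1 + 1*2 + 1*3 + 1*3 = 9.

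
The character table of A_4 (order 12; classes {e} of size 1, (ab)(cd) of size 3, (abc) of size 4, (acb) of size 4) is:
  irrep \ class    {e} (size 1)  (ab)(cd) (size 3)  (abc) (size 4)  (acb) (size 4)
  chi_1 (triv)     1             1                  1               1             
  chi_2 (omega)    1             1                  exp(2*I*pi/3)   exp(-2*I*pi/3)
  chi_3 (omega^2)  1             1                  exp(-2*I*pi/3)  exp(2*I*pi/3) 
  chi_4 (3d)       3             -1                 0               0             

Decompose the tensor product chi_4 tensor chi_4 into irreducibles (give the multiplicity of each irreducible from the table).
chi_4 tensor chi_4 = chi_1 + chi_2 + chi_3 + 2*chi_4 (all other irreducibles have multiplicity 0).

Proof sketch: The character of a tensor product is the pointwise product (chi_4 * chi_4)(C) = chi_4(C) * chi_4(C):
  {e}: (3)*(3), (ab)(cd): (-1)*(-1), (abc): (0)*(0), (acb): (0)*(0)
so (chi_4 * chi_4) takes values
  {e} -> 9, (ab)(cd) -> 1, (abc) -> 0, (acb) -> 0.
Now take the inner product of this character with each irreducible chi from the table, <chi_4*chi_4, chi> = (1/12) sum_C |C| (chi_4*chi_4)(C) conj(chi(C)):
  <chi_4*chi_4, chi_1> = (1/12)[1*(9)*conj(1) + 3*(1)*conj(1) + 4*(0)*conj(1) + 4*(0)*conj(1)]
      = (1/12)[(9) + (3) + (0) + (0)] = 12/12 = 1
  <chi_4*chi_4, chi_2> = (1/12)[1*(9)*conj(1) + 3*(1)*conj(1) + 4*(0)*conj(exp(2*I*pi/3)) + 4*(0)*conj(exp(-2*I*pi/3))]
      = (1/12)[(9) + (3) + (0) + (0)] = 12/12 = 1
  <chi_4*chi_4, chi_3> = (1/12)[1*(9)*conj(1) + 3*(1)*conj(1) + 4*(0)*conj(exp(-2*I*pi/3)) + 4*(0)*conj(exp(2*I*pi/3))]
      = (1/12)[(9) + (3) + (0) + (0)] = 12/12 = 1
  <chi_4*chi_4, chi_4> = (1/12)[1*(9)*conj(3) + 3*(1)*conj(-1) + 4*(0)*conj(0) + 4*(0)*conj(0)]
      = (1/12)[(27) + (-3) + (0) + (0)] = 24/12 = 2
(Exp terms are combined using exp(i*s)*conj(exp(i*t)) = exp(i*(s-t)), and sums of them are collapsed using the identity that for every m > 1 the m distinct m-th roots of unity sum to 0, e.g. 1 + exp(2*I*pi/3) + exp(-2*I*pi/3) = 0.)
Hence the multiplicities are chi_1: 1, chi_2: 1, chi_3: 1, chi_4: 2. Dimension check: dim(chi_4)*dim(chi_4) = 3*3 = 9 and sum (mult * dim) = 1*1 + 1*1 + 1*1 + 2*3 = 9.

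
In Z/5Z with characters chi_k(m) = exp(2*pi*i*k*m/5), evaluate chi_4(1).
chi_4(1) = zeta_5^4 = exp(-2*I*pi/5)

Working: chi_4(1) = zeta_5^(4*1) = zeta_5^4. Since zeta_5^5 = 1, this equals zeta_5^4 = exp(2*pi*i*4/5) = exp(-2*I*pi/5).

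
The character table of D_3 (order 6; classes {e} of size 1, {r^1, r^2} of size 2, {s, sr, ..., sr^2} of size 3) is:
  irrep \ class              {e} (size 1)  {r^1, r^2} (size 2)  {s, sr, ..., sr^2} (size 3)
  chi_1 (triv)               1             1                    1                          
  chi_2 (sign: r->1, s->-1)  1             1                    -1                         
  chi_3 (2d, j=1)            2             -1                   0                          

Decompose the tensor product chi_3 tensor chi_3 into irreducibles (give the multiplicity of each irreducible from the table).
chi_3 tensor chi_3 = chi_1 + chi_2 + chi_3 (all other irreducibles have multiplicity 0).

Working: The character of a tensor product is the pointwise product (chi_3 * chi_3)(C) = chi_3(C) * chi_3(C):
  {e}: (2)*(2), {r^1, r^2}: (-1)*(-1), {s, sr, ..., sr^2}: (0)*(0)
so (chi_3 * chi_3) takes values
  {e} -> 4, {r^1, r^2} -> 1, {s, sr, ..., sr^2} -> 0.
Now take the inner product of this character with each irreducible chi from the table, <chi_3*chi_3, chi> = (1/6) sum_C |C| (chi_3*chi_3)(C) conj(chi(C)):
  <chi_3*chi_3, chi_1> = (1/6)[1*(4)*conj(1) + 2*(1)*conj(1) + 3*(0)*conj(1)]
      = (1/6)[(4) + (2) + (0)] = 6/6 = 1
  <chi_3*chi_3, chi_2> = (1/6)[1*(4)*conj(1) + 2*(1)*conj(1) + 3*(0)*conj(-1)]
      = (1/6)[(4) + (2) + (0)] = 6/6 = 1
  <chi_3*chi_3, chi_3> = (1/6)[1*(4)*conj(2) + 2*(1)*conj(-1) + 3*(0)*conj(0)]
      = (1/6)[(8) + (-2) + (0)] = 6/6 = 1
Hence the multiplicities are chi_1: 1, chi_2: 1, chi_3: 1. Dimension check: dim(chi_3)*dim(chi_3) = 2*2 = 4 and sum (mult * dim) = 1*1 + 1*1 + 1*2 = 4.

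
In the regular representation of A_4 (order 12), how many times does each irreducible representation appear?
Each irreducible V_i of dimension d_i appears with multiplicity d_i, i.e. rho_reg = (direct sum over all irreducibles V_i) d_i V_i. The irreducible dimensions for A_4 are 1, 1, 1, 3: 3 irreducibles of dimension 1, each with multiplicity 1; 1 irreducible of dimension 3, with multiplicity 3. Total dimension 3*1*1 + 1*3*3 = 12 = |G|.

Working: General theorem: in the regular representation of a finite group G, each irreducible appears with multiplicity equal to its dimension. Check: dim(rho_reg) = sum d_i^2 = 1 + 1 + 1 + 9 = 12 = |G|.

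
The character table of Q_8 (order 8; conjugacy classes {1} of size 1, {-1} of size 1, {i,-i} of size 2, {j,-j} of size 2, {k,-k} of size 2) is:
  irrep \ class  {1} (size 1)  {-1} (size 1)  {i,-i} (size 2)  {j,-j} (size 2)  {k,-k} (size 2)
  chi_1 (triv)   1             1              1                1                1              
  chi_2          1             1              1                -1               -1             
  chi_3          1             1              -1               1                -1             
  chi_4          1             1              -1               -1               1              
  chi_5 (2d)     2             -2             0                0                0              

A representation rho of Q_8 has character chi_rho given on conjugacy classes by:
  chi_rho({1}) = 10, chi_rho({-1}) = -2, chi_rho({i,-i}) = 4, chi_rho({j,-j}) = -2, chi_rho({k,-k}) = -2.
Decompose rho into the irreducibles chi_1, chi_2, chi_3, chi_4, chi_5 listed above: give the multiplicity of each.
Multiplicities: chi_1: 1, chi_2: 3, chi_3: 0, chi_4: 0, chi_5: 3.

Working: Use <chi_rho, chi> = (1/|G|) sum_C |C| * chi_rho(C) * conj(chi(C)) with |G| = 8 for each irreducible chi in the table:
  <chi_rho, chi_1> = (1/8)[1*(10)*conj(1) + 1*(-2)*conj(1) + 2*(4)*conj(1) + 2*(-2)*conj(1) + 2*(-2)*conj(1)]
      = (1/8)[(10) + (-2) + (8) + (-4) + (-4)] = 8/8 = 1
  <chi_rho, chi_2> = (1/8)[1*(10)*conj(1) + 1*(-2)*conj(1) + 2*(4)*conj(1) + 2*(-2)*conj(-1) + 2*(-2)*conj(-1)]
      = (1/8)[(10) + (-2) + (8) + (4) + (4)] = 24/8 = 3
  <chi_rho, chi_3> = (1/8)[1*(10)*conj(1) + 1*(-2)*conj(1) + 2*(4)*conj(-1) + 2*(-2)*conj(1) + 2*(-2)*conj(-1)]
      = (1/8)[(10) + (-2) + (-8) + (-4) + (4)] = 0/8 = 0
  <chi_rho, chi_4> = (1/8)[1*(10)*conj(1) + 1*(-2)*conj(1) + 2*(4)*conj(-1) + 2*(-2)*conj(-1) + 2*(-2)*conj(1)]
      = (1/8)[(10) + (-2) + (-8) + (4) + (-4)] = 0/8 = 0
  <chi_rho, chi_5> = (1/8)[1*(10)*conj(2) + 1*(-2)*conj(-2) + 2*(4)*conj(0) + 2*(-2)*conj(0) + 2*(-2)*conj(0)]
      = (1/8)[(20) + (4) + (0) + (0) + (0)] = 24/8 = 3
Dimension check: dim(rho) = sum (mult * dim) = 1*1 + 3*1 + 0*1 + 0*1 + 3*2 = 10 = chi_rho(e) = 10.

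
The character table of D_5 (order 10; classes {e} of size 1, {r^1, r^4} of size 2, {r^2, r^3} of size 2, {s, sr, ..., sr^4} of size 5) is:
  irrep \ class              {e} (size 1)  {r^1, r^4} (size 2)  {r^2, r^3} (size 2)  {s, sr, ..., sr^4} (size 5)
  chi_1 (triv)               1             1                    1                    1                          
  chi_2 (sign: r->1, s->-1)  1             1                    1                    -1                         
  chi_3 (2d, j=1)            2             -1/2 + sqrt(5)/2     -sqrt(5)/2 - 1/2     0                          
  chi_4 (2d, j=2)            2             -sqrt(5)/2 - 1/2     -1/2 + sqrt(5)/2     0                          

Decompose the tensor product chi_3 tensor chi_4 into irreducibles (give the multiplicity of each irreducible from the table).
chi_3 tensor chi_4 = chi_3 + chi_4 (all other irreducibles have multiplicity 0).

Proof sketch: The character of a tensor product is the pointwise product (chi_3 * chi_4)(C) = chi_3(C) * chi_4(C):
  {e}: (2)*(2), {r^1, r^4}: (-1/2 + sqrt(5)/2)*(-sqrt(5)/2 - 1/2), {r^2, r^3}: (-sqrt(5)/2 - 1/2)*(-1/2 + sqrt(5)/2), {s, sr, ..., sr^4}: (0)*(0)
so (chi_3 * chi_4) takes values
  {e} -> 4, {r^1, r^4} -> -1, {r^2, r^3} -> -1, {s, sr, ..., sr^4} -> 0.
Now take the inner product of this character with each irreducible chi from the table, <chi_3*chi_4, chi> = (1/10) sum_C |C| (chi_3*chi_4)(C) conj(chi(C)):
  <chi_3*chi_4, chi_1> = (1/10)[1*(4)*conj(1) + 2*(-1)*conj(1) + 2*(-1)*conj(1) + 5*(0)*conj(1)]
      = (1/10)[(4) + (-2) + (-2) + (0)] = 0/10 = 0
  <chi_3*chi_4, chi_2> = (1/10)[1*(4)*conj(1) + 2*(-1)*conj(1) + 2*(-1)*conj(1) + 5*(0)*conj(-1)]
      = (1/10)[(4) + (-2) + (-2) + (0)] = 0/10 = 0
  <chi_3*chi_4, chi_3> = (1/10)[1*(4)*conj(2) + 2*(-1)*conj(-1/2 + sqrt(5)/2) + 2*(-1)*conj(-sqrt(5)/2 - 1/2) + 5*(0)*conj(0)]
      = (1/10)[(8) + (1 - sqrt(5)) + (1 + sqrt(5)) + (0)] = 10/10 = 1
  <chi_3*chi_4, chi_4> = (1/10)[1*(4)*conj(2) + 2*(-1)*conj(-sqrt(5)/2 - 1/2) + 2*(-1)*conj(-1/2 + sqrt(5)/2) + 5*(0)*conj(0)]
      = (1/10)[(8) + (1 + sqrt(5)) + (1 - sqrt(5)) + (0)] = 10/10 = 1
Hence the multiplicities are chi_3: 1, chi_4: 1. Dimension check: dim(chi_3)*dim(chi_4) = 2*2 = 4 and sum (mult * dim) = 1*2 + 1*2 = 4.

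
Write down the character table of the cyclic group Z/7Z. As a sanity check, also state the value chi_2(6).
Character table of Z/7Z (irreps indexed chi_0,...,chi_6 with chi_k(m) = zeta_7^(k*m), zeta_7 = exp(2*pi*i/7)):
  irrep \ class  {0} (size 1)  {1} (size 1)    {2} (size 1)    {3} (size 1)    {4} (size 1)    {5} (size 1)    {6} (size 1)  
  chi_0          1             1               1               1               1               1               1             
  chi_1          1             exp(2*I*pi/7)   exp(4*I*pi/7)   exp(6*I*pi/7)   exp(-6*I*pi/7)  exp(-4*I*pi/7)  exp(-2*I*pi/7)
  chi_2          1             exp(4*I*pi/7)   exp(-6*I*pi/7)  exp(-2*I*pi/7)  exp(2*I*pi/7)   exp(6*I*pi/7)   exp(-4*I*pi/7)
  chi_3          1             exp(6*I*pi/7)   exp(-2*I*pi/7)  exp(4*I*pi/7)   exp(-4*I*pi/7)  exp(2*I*pi/7)   exp(-6*I*pi/7)
  chi_4          1             exp(-6*I*pi/7)  exp(2*I*pi/7)   exp(-4*I*pi/7)  exp(4*I*pi/7)   exp(-2*I*pi/7)  exp(6*I*pi/7) 
  chi_5          1             exp(-4*I*pi/7)  exp(6*I*pi/7)   exp(2*I*pi/7)   exp(-2*I*pi/7)  exp(-6*I*pi/7)  exp(4*I*pi/7) 
  chi_6          1             exp(-2*I*pi/7)  exp(-4*I*pi/7)  exp(-6*I*pi/7)  exp(6*I*pi/7)   exp(4*I*pi/7)   exp(2*I*pi/7) 

Spot check: chi_2(6) = zeta_7^(2*6) = zeta_7^12 = exp(-4*I*pi/7).

Reasoning: Z/7Z is abelian, so all 7 irreducible complex representations are 1-dimensional. They are given by chi_k(m) = zeta_7^(k*m) for k = 0,...,6. Row orthogonality: sum_m chi_k(m) conj(chi_l(m)) = 7 * [k = l].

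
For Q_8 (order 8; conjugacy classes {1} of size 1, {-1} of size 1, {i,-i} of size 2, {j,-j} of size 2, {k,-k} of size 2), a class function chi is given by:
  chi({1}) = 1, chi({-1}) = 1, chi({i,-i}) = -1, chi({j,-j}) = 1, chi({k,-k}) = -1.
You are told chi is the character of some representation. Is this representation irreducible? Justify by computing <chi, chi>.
Irreducible: <chi, chi> = 1.

Working: <chi, chi> = (1/|G|) sum_C |C| * |chi(C)|^2 = (1/8)[1*|1|^2 + 1*|1|^2 + 2*|-1|^2 + 2*|1|^2 + 2*|-1|^2]
  = (1/8)[(1) + (1) + (2) + (2) + (2)] = 8/8 = 1.
A character is irreducible iff <chi, chi> = 1, so this representation is irreducible.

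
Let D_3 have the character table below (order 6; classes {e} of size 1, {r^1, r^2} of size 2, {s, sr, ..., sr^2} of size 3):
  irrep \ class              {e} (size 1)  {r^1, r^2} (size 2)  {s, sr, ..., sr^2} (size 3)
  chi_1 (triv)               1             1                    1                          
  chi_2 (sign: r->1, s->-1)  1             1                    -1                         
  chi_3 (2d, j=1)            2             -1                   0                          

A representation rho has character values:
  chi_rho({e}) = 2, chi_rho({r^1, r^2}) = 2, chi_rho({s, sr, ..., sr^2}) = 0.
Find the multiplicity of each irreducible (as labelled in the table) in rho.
Multiplicities: chi_1: 1, chi_2: 1, chi_3: 0.

Working: Use <chi_rho, chi> = (1/|G|) sum_C |C| * chi_rho(C) * conj(chi(C)) with |G| = 6 for each irreducible chi in the table:
  <chi_rho, chi_1> = (1/6)[1*(2)*conj(1) + 2*(2)*conj(1) + 3*(0)*conj(1)]
      = (1/6)[(2) + (4) + (0)] = 6/6 = 1
  <chi_rho, chi_2> = (1/6)[1*(2)*conj(1) + 2*(2)*conj(1) + 3*(0)*conj(-1)]
      = (1/6)[(2) + (4) + (0)] = 6/6 = 1
  <chi_rho, chi_3> = (1/6)[1*(2)*conj(2) + 2*(2)*conj(-1) + 3*(0)*conj(0)]
      = (1/6)[(4) + (-4) + (0)] = 0/6 = 0
Dimension check: dim(rho) = sum (mult * dim) = 1*1 + 1*1 + 0*2 = 2 = chi_rho(e) = 2.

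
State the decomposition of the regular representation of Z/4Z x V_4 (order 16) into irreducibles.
Each irreducible V_i of dimension d_i appears with multiplicity d_i, i.e. rho_reg = (direct sum over all irreducibles V_i) d_i V_i. The irreducible dimensions for Z/4Z x V_4 are 1, 1, 1, 1, 1, 1, 1, 1, 1, 1, 1, 1, 1, 1, 1, 1: 16 irreducibles of dimension 1, each with multiplicity 1. Total dimension 16*1*1 = 16 = |G|.

Reasoning: General theorem: in the regular representation of a finite group G, each irreducible appears with multiplicity equal to its dimension. Check: dim(rho_reg) = sum d_i^2 = 1 + 1 + 1 + 1 + 1 + 1 + 1 + 1 + 1 + 1 + 1 + 1 + 1 + 1 + 1 + 1 = 16 = |G|.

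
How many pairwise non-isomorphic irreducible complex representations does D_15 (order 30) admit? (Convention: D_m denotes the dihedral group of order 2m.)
9

Solution. The number of irreducible complex representations of a finite group equals its number of conjugacy classes. D_15 has 9 conjugacy classes ((n+3)/2 for n odd), so D_15 (order 30) has exactly 9 irreducible complex representations.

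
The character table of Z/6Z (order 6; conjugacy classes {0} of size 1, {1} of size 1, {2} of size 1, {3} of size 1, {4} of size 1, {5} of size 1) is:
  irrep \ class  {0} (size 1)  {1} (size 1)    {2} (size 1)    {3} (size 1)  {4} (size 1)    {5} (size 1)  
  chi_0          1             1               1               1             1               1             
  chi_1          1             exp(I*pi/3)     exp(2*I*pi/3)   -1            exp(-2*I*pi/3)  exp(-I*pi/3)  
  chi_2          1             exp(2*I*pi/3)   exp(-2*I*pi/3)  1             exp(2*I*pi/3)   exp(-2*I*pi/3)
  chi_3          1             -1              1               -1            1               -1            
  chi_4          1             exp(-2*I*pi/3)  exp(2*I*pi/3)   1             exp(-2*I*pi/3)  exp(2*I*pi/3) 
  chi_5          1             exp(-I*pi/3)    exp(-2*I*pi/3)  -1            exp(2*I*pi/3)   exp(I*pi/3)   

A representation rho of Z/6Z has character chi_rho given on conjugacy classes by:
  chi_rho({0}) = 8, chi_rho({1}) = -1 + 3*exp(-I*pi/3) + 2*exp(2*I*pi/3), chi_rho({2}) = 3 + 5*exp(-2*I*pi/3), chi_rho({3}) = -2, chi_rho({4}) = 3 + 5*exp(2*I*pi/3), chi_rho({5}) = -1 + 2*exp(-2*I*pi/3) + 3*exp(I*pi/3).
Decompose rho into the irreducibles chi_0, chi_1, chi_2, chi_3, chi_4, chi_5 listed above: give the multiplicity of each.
Multiplicities: chi_0: 1, chi_1: 0, chi_2: 2, chi_3: 2, chi_4: 0, chi_5: 3.

Derivation: Use <chi_rho, chi> = (1/|G|) sum_C |C| * chi_rho(C) * conj(chi(C)) with |G| = 6 for each irreducible chi in the table:
  <chi_rho, chi_0> = (1/6)[1*(8)*conj(1) + 1*(-1 + 3*exp(-I*pi/3) + 2*exp(2*I*pi/3))*conj(1) + 1*(3 + 5*exp(-2*I*pi/3))*conj(1) + 1*(-2)*conj(1) + 1*(3 + 5*exp(2*I*pi/3))*conj(1) + 1*(-1 + 2*exp(-2*I*pi/3) + 3*exp(I*pi/3))*conj(1)]
      = (1/6)[(8) + (-1 + 3*exp(-I*pi/3) + 2*exp(2*I*pi/3)) + (3 + 5*exp(-2*I*pi/3)) + (-2) + (3 + 5*exp(2*I*pi/3)) + (-1 + 2*exp(-2*I*pi/3) + 3*exp(I*pi/3))] = 6/6 = 1
  <chi_rho, chi_1> = (1/6)[1*(8)*conj(1) + 1*(-1 + 3*exp(-I*pi/3) + 2*exp(2*I*pi/3))*conj(exp(I*pi/3)) + 1*(3 + 5*exp(-2*I*pi/3))*conj(exp(2*I*pi/3)) + 1*(-2)*conj(-1) + 1*(3 + 5*exp(2*I*pi/3))*conj(exp(-2*I*pi/3)) + 1*(-1 + 2*exp(-2*I*pi/3) + 3*exp(I*pi/3))*conj(exp(-I*pi/3))]
      = (1/6)[(8) + (-1) + (3*exp(-2*I*pi/3) + 5*exp(2*I*pi/3)) + (2) + (5*exp(-2*I*pi/3) + 3*exp(2*I*pi/3)) + (-1)] = 0/6 = 0
  <chi_rho, chi_2> = (1/6)[1*(8)*conj(1) + 1*(-1 + 3*exp(-I*pi/3) + 2*exp(2*I*pi/3))*conj(exp(2*I*pi/3)) + 1*(3 + 5*exp(-2*I*pi/3))*conj(exp(-2*I*pi/3)) + 1*(-2)*conj(1) + 1*(3 + 5*exp(2*I*pi/3))*conj(exp(2*I*pi/3)) + 1*(-1 + 2*exp(-2*I*pi/3) + 3*exp(I*pi/3))*conj(exp(-2*I*pi/3))]
      = (1/6)[(8) + (-1 - exp(-2*I*pi/3)) + (5 + 3*exp(2*I*pi/3)) + (-2) + (5 + 3*exp(-2*I*pi/3)) + (-1 - exp(2*I*pi/3))] = 12/6 = 2
  <chi_rho, chi_3> = (1/6)[1*(8)*conj(1) + 1*(-1 + 3*exp(-I*pi/3) + 2*exp(2*I*pi/3))*conj(-1) + 1*(3 + 5*exp(-2*I*pi/3))*conj(1) + 1*(-2)*conj(-1) + 1*(3 + 5*exp(2*I*pi/3))*conj(1) + 1*(-1 + 2*exp(-2*I*pi/3) + 3*exp(I*pi/3))*conj(-1)]
      = (1/6)[(8) + (1 - 2*exp(2*I*pi/3) - 3*exp(-I*pi/3)) + (3 + 5*exp(-2*I*pi/3)) + (2) + (3 + 5*exp(2*I*pi/3)) + (1 - 3*exp(I*pi/3) - 2*exp(-2*I*pi/3))] = 12/6 = 2
  <chi_rho, chi_4> = (1/6)[1*(8)*conj(1) + 1*(-1 + 3*exp(-I*pi/3) + 2*exp(2*I*pi/3))*conj(exp(-2*I*pi/3)) + 1*(3 + 5*exp(-2*I*pi/3))*conj(exp(2*I*pi/3)) + 1*(-2)*conj(1) + 1*(3 + 5*exp(2*I*pi/3))*conj(exp(-2*I*pi/3)) + 1*(-1 + 2*exp(-2*I*pi/3) + 3*exp(I*pi/3))*conj(exp(2*I*pi/3))]
      = (1/6)[(8) + (1) + (3*exp(-2*I*pi/3) + 5*exp(2*I*pi/3)) + (-2) + (5*exp(-2*I*pi/3) + 3*exp(2*I*pi/3)) + (1)] = 0/6 = 0
  <chi_rho, chi_5> = (1/6)[1*(8)*conj(1) + 1*(-1 + 3*exp(-I*pi/3) + 2*exp(2*I*pi/3))*conj(exp(-I*pi/3)) + 1*(3 + 5*exp(-2*I*pi/3))*conj(exp(-2*I*pi/3)) + 1*(-2)*conj(-1) + 1*(3 + 5*exp(2*I*pi/3))*conj(exp(2*I*pi/3)) + 1*(-1 + 2*exp(-2*I*pi/3) + 3*exp(I*pi/3))*conj(exp(I*pi/3))]
      = (1/6)[(8) + (1 - exp(I*pi/3)) + (5 + 3*exp(2*I*pi/3)) + (2) + (5 + 3*exp(-2*I*pi/3)) + (1 - exp(-I*pi/3))] = 18/6 = 3
(Exp terms are combined using exp(i*s)*conj(exp(i*t)) = exp(i*(s-t)), and sums of them are collapsed using the identity that for every m > 1 the m distinct m-th roots of unity sum to 0, e.g. 1 + exp(2*I*pi/3) + exp(-2*I*pi/3) = 0.)
Dimension check: dim(rho) = sum (mult * dim) = 1*1 + 0*1 + 2*1 + 2*1 + 0*1 + 3*1 = 8 = chi_rho(e) = 8.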